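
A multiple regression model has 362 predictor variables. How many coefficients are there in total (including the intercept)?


Including the intercept, the model has 362 predictor coefficients + 1 intercept.
Total = 363.

363


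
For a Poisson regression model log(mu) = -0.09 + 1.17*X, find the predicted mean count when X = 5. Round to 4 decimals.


Linear predictor: eta = -0.09 + (1.17)(5) = 5.7600.
Expected count: mu = exp(5.7600) = 317.3483.

317.3483


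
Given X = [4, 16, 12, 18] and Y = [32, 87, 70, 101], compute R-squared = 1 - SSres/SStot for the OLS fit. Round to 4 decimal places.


Fit the OLS line: b0 = 12.3913, b1 = 4.8087.
SSres = 9.7913.
SStot = 2669.0000.
R^2 = 1 - 9.7913/2669.0000 = 0.9963.

0.9963


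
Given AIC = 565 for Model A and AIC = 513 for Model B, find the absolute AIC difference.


|AIC_A - AIC_B| = |565 - 513| = 52.
Model B is preferred (lower AIC).

52


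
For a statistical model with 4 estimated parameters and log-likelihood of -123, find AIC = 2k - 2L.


AIC = 2k - 2*loglik = 2(4) - 2(-123).
= 8 + 246 = 254.

254


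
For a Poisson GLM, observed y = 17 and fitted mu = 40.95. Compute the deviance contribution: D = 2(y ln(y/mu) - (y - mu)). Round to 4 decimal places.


Compute y*ln(y/mu) = 17*ln(17/40.95) = 17*-0.879138 = -14.945346.
y - mu = -23.95.
D = 2*(-14.945346 - (-23.95)) = 18.009308, which rounds to 18.0093.

18.0093


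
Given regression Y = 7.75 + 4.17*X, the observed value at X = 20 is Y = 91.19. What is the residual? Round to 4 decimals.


Predicted = 7.75 + 4.17 * 20 = 91.1500.
Residual = 91.19 - 91.1500 = 0.0400.

0.0400


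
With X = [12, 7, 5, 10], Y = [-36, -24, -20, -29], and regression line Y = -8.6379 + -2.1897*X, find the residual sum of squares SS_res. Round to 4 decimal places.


For each point, residual = actual - predicted.
Residuals: [-1.0857, -0.0342, -0.4136, 1.5349].
Sum of squared residuals = 3.7069.

3.7069


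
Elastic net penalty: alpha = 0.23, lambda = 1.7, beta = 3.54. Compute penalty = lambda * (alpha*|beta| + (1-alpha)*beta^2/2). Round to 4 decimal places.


alpha * |beta| = 0.23 * 3.54 = 0.8142.
(1-alpha) * beta^2/2 = 0.77 * 12.5316/2 = 4.8247.
Total = 1.7 * (0.8142 + 4.8247) = 9.5861.

9.5861


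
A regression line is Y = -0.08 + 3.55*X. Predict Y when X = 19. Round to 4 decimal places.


Predicted value:
Y = -0.08 + (3.55)(19) = -0.08 + 67.4500 = 67.3700.

67.3700


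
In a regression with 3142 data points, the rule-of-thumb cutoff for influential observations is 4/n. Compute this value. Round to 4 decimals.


Using the rule of thumb:
Threshold = 4 / 3142 = 0.0013.

0.0013


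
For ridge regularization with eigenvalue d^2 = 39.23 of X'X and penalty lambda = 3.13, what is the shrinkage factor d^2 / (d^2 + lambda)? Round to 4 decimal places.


d^2 + lambda = 39.23 + 3.13 = 42.3600.
Shrinkage factor = 39.23/42.3600 = 0.9261.

0.9261


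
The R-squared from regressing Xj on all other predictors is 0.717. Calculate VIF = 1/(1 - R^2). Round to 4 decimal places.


Denominator: 1 - 0.717 = 0.283.
VIF = 1 / 0.283 = 3.5336.

3.5336


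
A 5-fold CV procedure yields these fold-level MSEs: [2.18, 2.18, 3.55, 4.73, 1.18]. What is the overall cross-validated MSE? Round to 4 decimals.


Sum of fold MSEs = 13.8200.
Average = 13.8200 / 5 = 2.7640.

2.7640


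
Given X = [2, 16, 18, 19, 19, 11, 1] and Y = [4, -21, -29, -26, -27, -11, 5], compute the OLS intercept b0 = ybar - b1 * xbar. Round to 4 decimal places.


The slope is b1 = -1.8388.
Sample means are xbar = 12.2857 and ybar = -15.0000.
Intercept: b0 = -15.0000 - (-1.8388)(12.2857) = 7.5915.

7.5915


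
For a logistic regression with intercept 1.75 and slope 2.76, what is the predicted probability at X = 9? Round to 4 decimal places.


Compute z = 1.75 + (2.76)(9) = 26.5900.
exp(-z) = 0.0000.
P = 1/(1 + 0.0000) = 1.0000.

1.0000


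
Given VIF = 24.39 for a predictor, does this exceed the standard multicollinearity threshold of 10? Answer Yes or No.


Check: VIF = 24.39 vs threshold = 10.
Since 24.39 >= 10, the answer is Yes.

Yes


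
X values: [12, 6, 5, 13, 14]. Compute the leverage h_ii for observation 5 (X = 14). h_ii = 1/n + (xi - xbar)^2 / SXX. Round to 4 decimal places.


Mean of X: xbar = 10.0000.
SXX = 70.0000.
For X = 14: h = 1/5 + (14 - 10.0000)^2/70.0000 = 0.4286.

0.4286


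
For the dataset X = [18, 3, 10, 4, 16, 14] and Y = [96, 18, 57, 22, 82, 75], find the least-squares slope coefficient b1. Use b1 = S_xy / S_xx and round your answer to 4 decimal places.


Calculate xbar = 10.8333, ybar = 58.3333.
S_xx = 196.8333, S_xy = 1010.3333.
Using b1 = S_xy / S_xx = 1010.3333 / 196.8333, we get b1 = 5.1329.

5.1329


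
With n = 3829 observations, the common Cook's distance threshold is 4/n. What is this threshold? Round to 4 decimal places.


The threshold is 4/n.
4/3829 = 0.0010.

0.0010


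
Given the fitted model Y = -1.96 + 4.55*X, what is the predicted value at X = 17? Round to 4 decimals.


Plug X = 17 into Y = -1.96 + 4.55*X:
Y = -1.96 + 77.3500 = 75.3900.

75.3900


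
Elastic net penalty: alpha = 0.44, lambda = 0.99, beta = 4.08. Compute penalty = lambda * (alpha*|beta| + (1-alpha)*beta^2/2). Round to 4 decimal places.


alpha * |beta| = 0.44 * 4.08 = 1.7952.
(1-alpha) * beta^2/2 = 0.56 * 16.6464/2 = 4.6610.
Total = 0.99 * (1.7952 + 4.6610) = 6.3916.

6.3916


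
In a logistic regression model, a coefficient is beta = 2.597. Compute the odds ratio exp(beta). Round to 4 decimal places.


Odds ratio = exp(beta) = exp(2.597).
= 13.4234.

13.4234


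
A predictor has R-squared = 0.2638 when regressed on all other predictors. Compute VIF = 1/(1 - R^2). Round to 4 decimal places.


VIF = 1 / (1 - 0.2638).
= 1 / 0.7362 = 1.3583.

1.3583


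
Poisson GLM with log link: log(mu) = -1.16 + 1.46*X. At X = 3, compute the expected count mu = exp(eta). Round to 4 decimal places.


Linear predictor: eta = -1.16 + (1.46)(3) = 3.2200.
Expected count: mu = exp(3.2200) = 25.0281.

25.0281


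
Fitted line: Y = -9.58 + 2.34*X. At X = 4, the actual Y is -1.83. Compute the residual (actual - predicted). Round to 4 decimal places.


Compute yhat = -9.58 + (2.34)(4) = -0.2200.
Residual = actual - predicted = -1.83 - -0.2200 = -1.6100.

-1.6100


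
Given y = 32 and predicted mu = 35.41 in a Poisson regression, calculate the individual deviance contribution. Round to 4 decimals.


First: ln(32/35.41) = -0.101258.
Then: 32 * -0.101258 = -3.240256.
y - mu = 32 - 35.41 = -3.41.
D = 2(-3.240256 - -3.41) = 0.339488, which rounds to 0.3395.

0.3395


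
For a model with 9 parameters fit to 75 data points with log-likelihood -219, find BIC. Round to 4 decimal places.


k * ln(n) = 9 * ln(75) = 9 * 4.317488 = 38.857392.
-2 * loglik = -2 * (-219) = 438.
BIC = 38.857392 + 438 = 476.857392, which rounds to 476.8574.

476.8574


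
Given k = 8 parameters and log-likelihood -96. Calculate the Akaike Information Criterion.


Compute:
2k = 2*8 = 16.
-2*loglik = -2*(-96) = 192.
AIC = 16 + 192 = 208.

208


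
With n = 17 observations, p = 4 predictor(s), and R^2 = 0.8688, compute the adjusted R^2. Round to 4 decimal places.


Using the formula:
(1 - 0.8688) = 0.1312.
Multiply by 16/12: 0.1312 * 16 = 2.0992, then 2.0992 / 12 = 0.1749.
Adj R^2 = 1 - 0.1749 = 0.8251.

0.8251


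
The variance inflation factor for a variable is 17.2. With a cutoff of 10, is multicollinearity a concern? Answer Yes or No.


Check: VIF = 17.2 vs threshold = 10.
Since 17.2 >= 10, the answer is Yes.

Yes


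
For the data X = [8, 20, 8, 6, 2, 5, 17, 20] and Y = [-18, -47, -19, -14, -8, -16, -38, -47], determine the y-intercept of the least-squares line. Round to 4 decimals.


First find the slope: b1 = -2.1727.
Means: xbar = 10.7500, ybar = -25.8750.
b0 = ybar - b1 * xbar = -25.8750 - -2.1727 * 10.7500 = -2.5182.

-2.5182


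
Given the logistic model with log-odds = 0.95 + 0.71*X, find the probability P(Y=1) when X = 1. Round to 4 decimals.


Linear predictor: z = 0.95 + 0.71 * 1 = 1.6600.
P = 1/(1 + exp(-1.6600)) = 1/(1 + 0.1901) = 0.8402.

0.8402


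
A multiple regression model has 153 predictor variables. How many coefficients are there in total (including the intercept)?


Total coefficients = number of predictors + 1 (for the intercept).
= 153 + 1 = 154.

154


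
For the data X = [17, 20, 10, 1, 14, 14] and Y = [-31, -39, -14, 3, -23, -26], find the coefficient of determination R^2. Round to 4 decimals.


Fit the OLS line: b0 = 6.2462, b1 = -2.2036.
SSres = 10.2371.
SStot = 1075.3333.
R^2 = 1 - 10.2371/1075.3333 = 0.9905.

0.9905


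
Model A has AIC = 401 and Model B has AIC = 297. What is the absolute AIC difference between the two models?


|AIC_A - AIC_B| = |401 - 297| = 104.
Model B is preferred (lower AIC).

104


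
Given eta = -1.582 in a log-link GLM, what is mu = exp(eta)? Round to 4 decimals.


Apply the inverse link:
mu = e^-1.582 = 0.2056.

0.2056


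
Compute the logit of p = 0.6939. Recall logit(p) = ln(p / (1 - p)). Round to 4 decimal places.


1 - p = 0.3061.
p/(1-p) = 2.2669.
logit = ln(2.2669) = 0.8184.

0.8184


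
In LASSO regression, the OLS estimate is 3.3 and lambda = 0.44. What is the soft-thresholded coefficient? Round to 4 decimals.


Absolute value: |3.3| = 3.3.
Compare to lambda = 0.44.
Since |beta| > lambda, coefficient = sign(beta)*(|beta| - lambda) = 2.8600.

2.8600


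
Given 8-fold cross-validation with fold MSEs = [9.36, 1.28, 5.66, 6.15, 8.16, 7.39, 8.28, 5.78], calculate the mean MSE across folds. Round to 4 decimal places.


Total MSE across folds = 52.0600.
CV-MSE = 52.0600/8 = 6.5075.

6.5075


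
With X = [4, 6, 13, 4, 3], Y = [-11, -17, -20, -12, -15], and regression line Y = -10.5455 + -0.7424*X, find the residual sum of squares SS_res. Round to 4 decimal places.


Compute predicted values, then residuals = yi - yhat_i.
Residuals: [2.5151, -2.0001, 0.1967, 1.5151, -2.2273].
SSres = sum(residual^2) = 17.6212.

17.6212


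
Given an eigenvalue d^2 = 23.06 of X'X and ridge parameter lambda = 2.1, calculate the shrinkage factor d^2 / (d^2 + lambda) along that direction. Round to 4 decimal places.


Compute the denominator: 23.06 + 2.1 = 25.1600.
Shrinkage factor = 23.06 / 25.1600 = 0.9165.

0.9165


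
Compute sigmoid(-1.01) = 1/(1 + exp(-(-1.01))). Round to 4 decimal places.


exp(1.0100) = 2.7456.
1 + exp(-z) = 3.7456.
sigmoid = 1/3.7456 = 0.2670.

0.2670


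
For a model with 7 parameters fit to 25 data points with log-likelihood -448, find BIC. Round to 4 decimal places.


Compute k*ln(n) = 7*ln(25) = 7*3.218876 = 22.532132.
Then -2*loglik = 896.
BIC = 22.532132 + 896 = 918.532132, which rounds to 918.5321.

918.5321


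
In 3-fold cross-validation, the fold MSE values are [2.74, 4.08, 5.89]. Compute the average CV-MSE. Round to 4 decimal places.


Sum of fold MSEs = 12.7100.
Average = 12.7100 / 3 = 4.2367.

4.2367


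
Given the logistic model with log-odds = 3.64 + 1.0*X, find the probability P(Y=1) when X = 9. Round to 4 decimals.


z = 3.64 + 1.0 * 9 = 12.6400.
Sigmoid: P = 1 / (1 + exp(-12.6400)) = 1.0000.

1.0000


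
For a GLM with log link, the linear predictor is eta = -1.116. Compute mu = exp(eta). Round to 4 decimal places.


Apply the inverse link:
mu = e^-1.116 = 0.3276.

0.3276


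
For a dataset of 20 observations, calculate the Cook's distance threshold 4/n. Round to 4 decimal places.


The threshold is 4/n.
4/20 = 0.2000.

0.2000


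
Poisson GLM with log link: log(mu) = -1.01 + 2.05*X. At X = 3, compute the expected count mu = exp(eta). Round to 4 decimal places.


eta = -1.01 + 2.05 * 3 = 5.1400.
mu = exp(5.1400) = 170.7158.

170.7158


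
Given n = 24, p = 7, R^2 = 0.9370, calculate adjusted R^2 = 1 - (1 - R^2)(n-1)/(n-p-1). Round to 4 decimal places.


Adjusted R^2 = 1 - (1 - R^2) * (n-1)/(n-p-1).
(1 - R^2) = 0.0630.
(n-1)/(n-p-1) = 23/16.
(1 - R^2) * (n-1) = 0.0630 * 23 = 1.4490.
Divide by (n-p-1): 1.4490 / 16 = 0.0906.
Adj R^2 = 1 - 0.0906 = 0.9094.

0.9094


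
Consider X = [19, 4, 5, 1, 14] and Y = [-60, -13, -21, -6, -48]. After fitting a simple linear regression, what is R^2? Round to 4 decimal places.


After computing the OLS fit (b0=-3.2522, b1=-3.0637):
SSres = 17.8700, SStot = 2169.2000.
R^2 = 1 - 17.8700/2169.2000 = 0.9918.

0.9918


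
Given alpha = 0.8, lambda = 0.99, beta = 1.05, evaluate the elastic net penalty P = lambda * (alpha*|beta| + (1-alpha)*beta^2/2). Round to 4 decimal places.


alpha * |beta| = 0.8 * 1.05 = 0.8400.
(1-alpha) * beta^2/2 = 0.2 * 1.1025/2 = 0.1103.
Total = 0.99 * (0.8400 + 0.1103) = 0.9407.

0.9407


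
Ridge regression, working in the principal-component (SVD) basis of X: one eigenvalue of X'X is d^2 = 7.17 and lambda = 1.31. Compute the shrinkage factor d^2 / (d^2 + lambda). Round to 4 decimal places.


Denominator = d^2 + lambda = 7.17 + 1.31 = 8.4800.
Shrinkage = 7.17 / 8.4800 = 0.8455.

0.8455


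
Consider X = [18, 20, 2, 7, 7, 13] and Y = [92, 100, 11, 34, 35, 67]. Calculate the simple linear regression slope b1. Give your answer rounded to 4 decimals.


The sample means are xbar = 11.1667 and ybar = 56.5000.
Compute S_xx = 246.8333 and S_xy = 1246.5000.
Slope b1 = S_xy / S_xx = 1246.5000 / 246.8333 = 5.0500.

5.0500


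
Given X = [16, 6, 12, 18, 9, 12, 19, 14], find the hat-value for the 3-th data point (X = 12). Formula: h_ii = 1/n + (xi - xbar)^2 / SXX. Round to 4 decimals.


Mean of X: xbar = 13.2500.
SXX = 137.5000.
For X = 12: h = 1/8 + (12 - 13.2500)^2/137.5000 = 0.1364.

0.1364


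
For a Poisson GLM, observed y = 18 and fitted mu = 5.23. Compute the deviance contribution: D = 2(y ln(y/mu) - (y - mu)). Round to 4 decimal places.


Compute y*ln(y/mu) = 18*ln(18/5.23) = 18*1.235960 = 22.247280.
y - mu = 12.77.
D = 2*(22.247280 - (12.77)) = 18.954560, which rounds to 18.9546.

18.9546


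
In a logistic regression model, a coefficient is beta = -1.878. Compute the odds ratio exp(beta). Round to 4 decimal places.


Odds ratio = exp(beta) = exp(-1.878).
= 0.1529.

0.1529


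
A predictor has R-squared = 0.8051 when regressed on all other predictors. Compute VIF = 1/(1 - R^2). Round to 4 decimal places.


Using VIF = 1/(1 - R^2_j):
1 - 0.8051 = 0.1949.
VIF = 5.1308.

5.1308


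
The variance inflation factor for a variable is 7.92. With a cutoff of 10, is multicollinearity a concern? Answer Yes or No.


The threshold is 10.
VIF = 7.92 is < 10.
Multicollinearity indication: No.

No


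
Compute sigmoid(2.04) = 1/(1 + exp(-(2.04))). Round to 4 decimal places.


Compute exp(-2.0400) = 0.1300.
Sigmoid = 1 / (1 + 0.1300) = 1 / 1.1300 = 0.8849.

0.8849


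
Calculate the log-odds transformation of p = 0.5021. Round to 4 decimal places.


1 - p = 0.4979.
p/(1-p) = 1.0084.
logit = ln(1.0084) = 0.0084.

0.0084


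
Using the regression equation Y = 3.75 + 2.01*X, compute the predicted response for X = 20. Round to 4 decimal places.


Plug X = 20 into Y = 3.75 + 2.01*X:
Y = 3.75 + 40.2000 = 43.9500.

43.9500


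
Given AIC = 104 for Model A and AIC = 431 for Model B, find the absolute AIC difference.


Absolute difference = |104 - 431| = 327.
The model with lower AIC (A) is preferred.

327


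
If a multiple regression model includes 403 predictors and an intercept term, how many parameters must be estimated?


Each predictor gets one coefficient, plus one intercept.
Total parameters = 403 + 1 = 404.

404


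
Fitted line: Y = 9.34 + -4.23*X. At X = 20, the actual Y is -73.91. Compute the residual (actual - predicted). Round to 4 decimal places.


Predicted = 9.34 + -4.23 * 20 = -75.2600.
Residual = -73.91 - -75.2600 = 1.3500.

1.3500


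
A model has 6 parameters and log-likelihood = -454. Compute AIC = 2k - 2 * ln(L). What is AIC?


AIC = 2*6 - 2*(-454).
= 12 + 908 = 920.

920


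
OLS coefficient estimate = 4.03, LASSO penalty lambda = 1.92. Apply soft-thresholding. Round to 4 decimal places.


Absolute value: |4.03| = 4.03.
Compare to lambda = 1.92.
Since |beta| > lambda, coefficient = sign(beta)*(|beta| - lambda) = 2.1100.

2.1100


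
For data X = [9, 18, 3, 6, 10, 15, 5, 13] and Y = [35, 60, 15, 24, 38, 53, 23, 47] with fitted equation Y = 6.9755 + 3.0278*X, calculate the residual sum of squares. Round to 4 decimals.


Predicted values from Y = 6.9755 + 3.0278*X.
Residuals: [0.7743, -1.4759, -1.0589, -1.1423, 0.7465, 0.6075, 0.8855, 0.6631].
SSres = 7.3541.

7.3541


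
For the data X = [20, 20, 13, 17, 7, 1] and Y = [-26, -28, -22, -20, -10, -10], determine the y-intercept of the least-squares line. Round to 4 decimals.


Compute b1 = -0.9456 from the OLS formula.
With xbar = 13.0000 and ybar = -19.3333, the intercept is:
b0 = -19.3333 - -0.9456 * 13.0000 = -7.0408.

-7.0408


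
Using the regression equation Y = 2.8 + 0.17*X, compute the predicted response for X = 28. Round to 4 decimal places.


Predicted value:
Y = 2.8 + (0.17)(28) = 2.8 + 4.7600 = 7.5600.

7.5600


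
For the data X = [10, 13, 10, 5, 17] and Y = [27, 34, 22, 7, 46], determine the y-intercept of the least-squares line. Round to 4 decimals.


First find the slope: b1 = 3.2436.
Means: xbar = 11.0000, ybar = 27.2000.
b0 = ybar - b1 * xbar = 27.2000 - 3.2436 * 11.0000 = -8.4795.

-8.4795


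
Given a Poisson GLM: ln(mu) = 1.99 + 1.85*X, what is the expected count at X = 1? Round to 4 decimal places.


eta = 1.99 + 1.85 * 1 = 3.8400.
mu = exp(3.8400) = 46.5255.

46.5255


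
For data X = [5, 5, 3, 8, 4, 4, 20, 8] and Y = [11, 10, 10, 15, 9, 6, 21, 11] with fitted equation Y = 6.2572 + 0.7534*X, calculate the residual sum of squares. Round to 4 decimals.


Predicted values from Y = 6.2572 + 0.7534*X.
Residuals: [0.9758, -0.0242, 1.4826, 2.7156, -0.2708, -3.2708, -0.3252, -1.2844].
SSres = 23.0523.

23.0523


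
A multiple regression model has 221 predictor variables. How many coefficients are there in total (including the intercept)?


Including the intercept, the model has 221 predictor coefficients + 1 intercept.
Total = 222.

222


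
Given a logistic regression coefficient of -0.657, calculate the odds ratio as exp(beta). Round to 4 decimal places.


exp(-0.657) = 0.5184.
So the odds ratio is 0.5184.

0.5184


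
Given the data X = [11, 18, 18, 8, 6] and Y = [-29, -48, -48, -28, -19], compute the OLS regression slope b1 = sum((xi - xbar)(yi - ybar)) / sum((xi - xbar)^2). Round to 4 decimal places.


Calculate xbar = 12.2000, ybar = -34.4000.
S_xx = 124.8000, S_xy = -286.6000.
Using b1 = S_xy / S_xx = -286.6000 / 124.8000, we get b1 = -2.2965.

-2.2965


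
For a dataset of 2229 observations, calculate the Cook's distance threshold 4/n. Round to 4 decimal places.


Using the rule of thumb:
Threshold = 4 / 2229 = 0.0018.

0.0018


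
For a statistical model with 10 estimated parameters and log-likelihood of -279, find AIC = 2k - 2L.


AIC = 2k - 2*loglik = 2(10) - 2(-279).
= 20 + 558 = 578.

578


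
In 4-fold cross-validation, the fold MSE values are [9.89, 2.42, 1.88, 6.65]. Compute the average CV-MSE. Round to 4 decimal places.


Sum of fold MSEs = 20.8400.
Average = 20.8400 / 4 = 5.2100.

5.2100


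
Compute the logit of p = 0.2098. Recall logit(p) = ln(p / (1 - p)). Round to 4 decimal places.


Compute the odds: 0.2098/0.7902 = 0.2655.
Take the natural log: ln(0.2655) = -1.3261.

-1.3261


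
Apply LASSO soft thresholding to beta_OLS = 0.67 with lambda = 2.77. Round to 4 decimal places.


Check: |0.67| = 0.67 vs lambda = 2.77.
Since |beta| <= lambda, the coefficient is set to 0.
Soft-thresholded coefficient = 0.0000.

0.0000


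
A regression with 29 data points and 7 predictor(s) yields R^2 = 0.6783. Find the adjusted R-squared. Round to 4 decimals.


Plug in: Adj R^2 = 1 - (1 - 0.6783) * 28/21.
= 1 - 0.3217 * 28/21
= 1 - 9.0076 / 21
= 1 - 0.4289 = 0.5711.

0.5711


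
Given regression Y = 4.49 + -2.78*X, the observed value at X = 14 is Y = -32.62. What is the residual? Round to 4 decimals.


Predicted = 4.49 + -2.78 * 14 = -34.4300.
Residual = -32.62 - -34.4300 = 1.8100.

1.8100


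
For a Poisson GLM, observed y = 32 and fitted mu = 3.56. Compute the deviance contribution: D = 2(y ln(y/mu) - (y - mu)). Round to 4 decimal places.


First: ln(32/3.56) = 2.195975.
Then: 32 * 2.195975 = 70.271200.
y - mu = 32 - 3.56 = 28.44.
D = 2(70.271200 - 28.44) = 83.662400, which rounds to 83.6624.

83.6624


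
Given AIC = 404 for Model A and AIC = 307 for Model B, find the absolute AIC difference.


Compute |404 - 307| = 97.
Model B has the smaller AIC.

97


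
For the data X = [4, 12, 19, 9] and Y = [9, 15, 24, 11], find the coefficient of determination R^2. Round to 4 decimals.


Fit the OLS line: b0 = 3.3771, b1 = 1.0339.
SSres = 6.6144.
SStot = 132.7500.
R^2 = 1 - 6.6144/132.7500 = 0.9502.

0.9502


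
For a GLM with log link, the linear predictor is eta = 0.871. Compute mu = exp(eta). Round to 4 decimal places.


mu = exp(eta) = exp(0.871).
= 2.3893.

2.3893


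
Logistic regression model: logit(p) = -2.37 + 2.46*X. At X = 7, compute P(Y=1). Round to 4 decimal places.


z = -2.37 + 2.46 * 7 = 14.8500.
Sigmoid: P = 1 / (1 + exp(-14.8500)) = 1.0000.

1.0000


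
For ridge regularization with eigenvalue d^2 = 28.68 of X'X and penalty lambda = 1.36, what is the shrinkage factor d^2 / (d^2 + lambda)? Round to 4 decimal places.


Denominator = d^2 + lambda = 28.68 + 1.36 = 30.0400.
Shrinkage = 28.68 / 30.0400 = 0.9547.

0.9547


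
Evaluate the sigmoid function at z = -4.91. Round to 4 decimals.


First, exp(4.9100) = 135.6394.
Then sigma(z) = 1/(1 + 135.6394) = 0.0073.

0.0073


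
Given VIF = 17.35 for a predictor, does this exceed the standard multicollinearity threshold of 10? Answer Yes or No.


Check: VIF = 17.35 vs threshold = 10.
Since 17.35 >= 10, the answer is Yes.

Yes


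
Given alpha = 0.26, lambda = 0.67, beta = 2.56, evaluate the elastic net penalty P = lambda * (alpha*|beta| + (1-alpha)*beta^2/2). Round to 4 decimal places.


Compute:
L1 = 0.26 * 2.56 = 0.6656.
L2 = 0.74 * 2.56^2 / 2 = 2.4248.
Penalty = 0.67 * (0.6656 + 2.4248) = 2.0706.

2.0706


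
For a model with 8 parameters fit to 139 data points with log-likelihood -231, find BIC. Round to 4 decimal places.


k * ln(n) = 8 * ln(139) = 8 * 4.934474 = 39.475792.
-2 * loglik = -2 * (-231) = 462.
BIC = 39.475792 + 462 = 501.475792, which rounds to 501.4758.

501.4758


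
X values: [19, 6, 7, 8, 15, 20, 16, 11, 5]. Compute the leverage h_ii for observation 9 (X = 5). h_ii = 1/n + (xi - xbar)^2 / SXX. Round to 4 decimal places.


n = 9, xbar = 11.8889.
SXX = sum((xi - xbar)^2) = 264.8889.
h = 1/9 + (5 - 11.8889)^2 / 264.8889 = 0.2903.

0.2903


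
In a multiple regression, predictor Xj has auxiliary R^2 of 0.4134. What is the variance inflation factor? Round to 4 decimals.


VIF = 1 / (1 - 0.4134).
= 1 / 0.5866 = 1.7047.

1.7047


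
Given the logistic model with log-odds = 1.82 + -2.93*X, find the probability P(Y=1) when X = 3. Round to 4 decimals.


Linear predictor: z = 1.82 + -2.93 * 3 = -6.9700.
P = 1/(1 + exp(6.9700)) = 1/(1 + 1064.2228) = 0.0009.

0.0009


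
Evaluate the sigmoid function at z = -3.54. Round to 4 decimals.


First, exp(3.5400) = 34.4669.
Then sigma(z) = 1/(1 + 34.4669) = 0.0282.

0.0282


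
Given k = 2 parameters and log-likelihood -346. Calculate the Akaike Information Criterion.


AIC = 2*2 - 2*(-346).
= 4 + 692 = 696.

696


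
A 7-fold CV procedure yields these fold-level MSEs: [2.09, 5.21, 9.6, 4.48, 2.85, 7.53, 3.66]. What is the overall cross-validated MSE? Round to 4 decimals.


Total MSE across folds = 35.4200.
CV-MSE = 35.4200/7 = 5.0600.

5.0600


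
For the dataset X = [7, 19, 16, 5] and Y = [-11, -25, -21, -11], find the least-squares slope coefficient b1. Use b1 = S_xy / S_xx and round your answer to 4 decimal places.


Calculate xbar = 11.7500, ybar = -17.0000.
S_xx = 138.7500, S_xy = -144.0000.
Using b1 = S_xy / S_xx = -144.0000 / 138.7500, we get b1 = -1.0378.

-1.0378


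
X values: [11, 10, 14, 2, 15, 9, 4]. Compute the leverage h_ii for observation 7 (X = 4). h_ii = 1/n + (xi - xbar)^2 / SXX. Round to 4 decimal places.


Compute xbar = 9.2857 with n = 7 observations.
SXX = 139.4286.
Leverage = 1/7 + (4 - 9.2857)^2/139.4286 = 0.3432.

0.3432


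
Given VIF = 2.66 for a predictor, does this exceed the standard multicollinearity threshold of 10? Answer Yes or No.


The threshold is 10.
VIF = 2.66 is < 10.
Multicollinearity indication: No.

No


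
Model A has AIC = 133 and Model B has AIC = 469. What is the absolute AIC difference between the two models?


Compute |133 - 469| = 336.
Model A has the smaller AIC.

336


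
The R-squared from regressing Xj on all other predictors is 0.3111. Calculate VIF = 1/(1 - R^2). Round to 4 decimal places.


Using VIF = 1/(1 - R^2_j):
1 - 0.3111 = 0.6889.
VIF = 1.4516.

1.4516


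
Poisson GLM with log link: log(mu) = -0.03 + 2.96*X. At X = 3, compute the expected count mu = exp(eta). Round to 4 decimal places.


Linear predictor: eta = -0.03 + (2.96)(3) = 8.8500.
Expected count: mu = exp(8.8500) = 6974.3890.

6974.3890


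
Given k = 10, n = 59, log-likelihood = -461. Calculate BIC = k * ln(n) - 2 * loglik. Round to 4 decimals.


Compute k*ln(n) = 10*ln(59) = 10*4.077537 = 40.775370.
Then -2*loglik = 922.
BIC = 40.775370 + 922 = 962.775370, which rounds to 962.7754.

962.7754


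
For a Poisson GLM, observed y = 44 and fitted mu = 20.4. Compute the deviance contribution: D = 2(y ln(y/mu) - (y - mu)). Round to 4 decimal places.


y/mu = 44/20.4 = 2.156863 (approx.), and ln(44/20.4) = 0.768655.
y * ln(y/mu) = 44 * 0.768655 = 33.820820.
y - mu = 23.6.
D = 2 * (33.820820 - 23.6) = 20.441640, which rounds to 20.4416.

20.4416


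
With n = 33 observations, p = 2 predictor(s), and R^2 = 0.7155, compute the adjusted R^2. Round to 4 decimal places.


Using the formula:
(1 - 0.7155) = 0.2845.
Multiply by 32/30: 0.2845 * 32 = 9.1040, then 9.1040 / 30 = 0.3035.
Adj R^2 = 1 - 0.3035 = 0.6965.

0.6965


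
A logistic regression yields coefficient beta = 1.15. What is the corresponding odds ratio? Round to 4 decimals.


Odds ratio = exp(beta) = exp(1.15).
= 3.1582.

3.1582


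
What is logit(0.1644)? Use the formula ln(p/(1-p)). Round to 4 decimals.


1 - p = 0.8356.
p/(1-p) = 0.1967.
logit = ln(0.1967) = -1.6258.

-1.6258


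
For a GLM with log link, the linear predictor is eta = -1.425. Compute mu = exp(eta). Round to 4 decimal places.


Apply the inverse link:
mu = e^-1.425 = 0.2405.

0.2405


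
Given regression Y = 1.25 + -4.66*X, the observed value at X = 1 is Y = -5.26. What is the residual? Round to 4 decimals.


Compute yhat = 1.25 + (-4.66)(1) = -3.4100.
Residual = actual - predicted = -5.26 - -3.4100 = -1.8500.

-1.8500


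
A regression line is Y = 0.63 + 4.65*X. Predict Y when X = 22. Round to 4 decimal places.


Substitute X = 22 into the equation:
Y = 0.63 + 4.65 * 22 = 0.63 + 102.3000 = 102.9300.

102.9300


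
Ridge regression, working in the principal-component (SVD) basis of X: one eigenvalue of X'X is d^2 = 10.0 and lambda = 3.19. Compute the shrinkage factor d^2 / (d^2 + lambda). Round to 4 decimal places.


d^2 + lambda = 10.0 + 3.19 = 13.1900.
Shrinkage factor = 10.0/13.1900 = 0.7582.

0.7582


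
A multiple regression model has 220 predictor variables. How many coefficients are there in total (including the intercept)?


Each predictor gets one coefficient, plus one intercept.
Total parameters = 220 + 1 = 221.

221


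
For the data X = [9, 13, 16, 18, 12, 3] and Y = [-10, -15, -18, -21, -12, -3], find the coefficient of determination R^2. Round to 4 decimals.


After computing the OLS fit (b0=0.8483, b1=-1.1844):
SSres = 2.4784, SStot = 202.8333.
R^2 = 1 - 2.4784/202.8333 = 0.9878.

0.9878


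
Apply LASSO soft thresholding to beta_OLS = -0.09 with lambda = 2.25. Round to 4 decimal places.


|beta_OLS| = 0.09.
lambda = 2.25.
Since |beta| <= lambda, the coefficient is set to 0.
Result = 0.0000.

0.0000


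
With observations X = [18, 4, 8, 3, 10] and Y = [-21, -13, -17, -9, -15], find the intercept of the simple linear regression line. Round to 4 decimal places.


First find the slope: b1 = -0.6844.
Means: xbar = 8.6000, ybar = -15.0000.
b0 = ybar - b1 * xbar = -15.0000 - -0.6844 * 8.6000 = -9.1145.

-9.1145


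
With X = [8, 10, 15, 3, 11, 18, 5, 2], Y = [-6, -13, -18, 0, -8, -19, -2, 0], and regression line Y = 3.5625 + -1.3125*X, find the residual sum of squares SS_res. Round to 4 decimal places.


Compute predicted values, then residuals = yi - yhat_i.
Residuals: [0.9375, -3.4375, -1.8750, 0.3750, 2.8750, 1.0625, 1.0000, -0.9375].
SSres = sum(residual^2) = 27.6250.

27.6250


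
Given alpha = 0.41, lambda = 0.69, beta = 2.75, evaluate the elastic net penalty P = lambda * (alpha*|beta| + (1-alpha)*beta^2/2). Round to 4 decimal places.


Compute:
L1 = 0.41 * 2.75 = 1.1275.
L2 = 0.59 * 2.75^2 / 2 = 2.2309.
Penalty = 0.69 * (1.1275 + 2.2309) = 2.3173.

2.3173


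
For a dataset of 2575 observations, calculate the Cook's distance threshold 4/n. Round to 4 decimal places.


The threshold is 4/n.
4/2575 = 0.0016.

0.0016


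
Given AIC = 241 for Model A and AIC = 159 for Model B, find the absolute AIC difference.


Absolute difference = |241 - 159| = 82.
The model with lower AIC (B) is preferred.

82


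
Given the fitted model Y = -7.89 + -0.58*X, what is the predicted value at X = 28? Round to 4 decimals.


Predicted value:
Y = -7.89 + (-0.58)(28) = -7.89 + -16.2400 = -24.1300.

-24.1300


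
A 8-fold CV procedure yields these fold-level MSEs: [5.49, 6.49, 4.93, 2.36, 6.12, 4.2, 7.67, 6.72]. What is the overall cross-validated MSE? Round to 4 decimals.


Add all fold MSEs: 43.9800.
Divide by k = 8: 43.9800/8 = 5.4975.

5.4975


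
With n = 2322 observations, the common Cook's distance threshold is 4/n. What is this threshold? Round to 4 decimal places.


Using the rule of thumb:
Threshold = 4 / 2322 = 0.0017.

0.0017


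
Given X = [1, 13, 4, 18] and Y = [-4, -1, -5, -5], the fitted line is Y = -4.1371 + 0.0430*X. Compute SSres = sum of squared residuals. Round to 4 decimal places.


Predicted values from Y = -4.1371 + 0.0430*X.
Residuals: [0.0941, 2.5781, -1.0349, -1.6369].
SSres = 10.4059.

10.4059


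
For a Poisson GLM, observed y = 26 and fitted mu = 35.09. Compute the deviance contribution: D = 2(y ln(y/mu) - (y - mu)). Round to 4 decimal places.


Compute y*ln(y/mu) = 26*ln(26/35.09) = 26*-0.299820 = -7.795320.
y - mu = -9.09.
D = 2*(-7.795320 - (-9.09)) = 2.589360, which rounds to 2.5894.

2.5894


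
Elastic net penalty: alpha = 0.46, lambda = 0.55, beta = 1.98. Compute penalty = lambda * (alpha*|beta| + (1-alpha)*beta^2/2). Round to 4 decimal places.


alpha * |beta| = 0.46 * 1.98 = 0.9108.
(1-alpha) * beta^2/2 = 0.54 * 3.9204/2 = 1.0585.
Total = 0.55 * (0.9108 + 1.0585) = 1.0831.

1.0831


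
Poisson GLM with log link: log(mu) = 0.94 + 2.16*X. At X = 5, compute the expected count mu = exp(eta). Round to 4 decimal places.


eta = 0.94 + 2.16 * 5 = 11.7400.
mu = exp(11.7400) = 125492.3400.

125492.3400


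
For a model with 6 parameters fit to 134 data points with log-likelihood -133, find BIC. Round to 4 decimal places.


Compute k*ln(n) = 6*ln(134) = 6*4.897840 = 29.387040.
Then -2*loglik = 266.
BIC = 29.387040 + 266 = 295.387040, which rounds to 295.3870.

295.3870


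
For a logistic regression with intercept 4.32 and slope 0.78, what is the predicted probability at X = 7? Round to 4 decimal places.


Compute z = 4.32 + (0.78)(7) = 9.7800.
exp(-z) = 0.0001.
P = 1/(1 + 0.0001) = 0.9999.

0.9999


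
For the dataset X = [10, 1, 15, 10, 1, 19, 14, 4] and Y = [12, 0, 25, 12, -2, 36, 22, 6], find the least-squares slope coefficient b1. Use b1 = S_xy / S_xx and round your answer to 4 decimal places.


The sample means are xbar = 9.2500 and ybar = 13.8750.
Compute S_xx = 315.5000 and S_xy = 602.2500.
Slope b1 = S_xy / S_xx = 602.2500 / 315.5000 = 1.9089.

1.9089


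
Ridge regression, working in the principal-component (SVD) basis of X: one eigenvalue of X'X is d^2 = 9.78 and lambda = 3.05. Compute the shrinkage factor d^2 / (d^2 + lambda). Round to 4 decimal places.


Denominator = d^2 + lambda = 9.78 + 3.05 = 12.8300.
Shrinkage = 9.78 / 12.8300 = 0.7623.

0.7623


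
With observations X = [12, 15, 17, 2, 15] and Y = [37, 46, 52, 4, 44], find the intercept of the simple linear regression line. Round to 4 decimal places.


The slope is b1 = 3.1751.
Sample means are xbar = 12.2000 and ybar = 36.6000.
Intercept: b0 = 36.6000 - (3.1751)(12.2000) = -2.1359.

-2.1359


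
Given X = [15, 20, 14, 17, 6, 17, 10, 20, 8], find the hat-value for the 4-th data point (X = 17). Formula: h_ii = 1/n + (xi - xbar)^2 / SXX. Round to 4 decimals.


Compute xbar = 14.1111 with n = 9 observations.
SXX = 206.8889.
Leverage = 1/9 + (17 - 14.1111)^2/206.8889 = 0.1515.

0.1515


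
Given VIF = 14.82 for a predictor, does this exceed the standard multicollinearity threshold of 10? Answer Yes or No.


Check: VIF = 14.82 vs threshold = 10.
Since 14.82 >= 10, the answer is Yes.

Yes


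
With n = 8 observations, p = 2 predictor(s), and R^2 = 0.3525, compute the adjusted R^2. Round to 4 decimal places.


Adjusted R^2 = 1 - (1 - R^2) * (n-1)/(n-p-1).
(1 - R^2) = 0.6475.
(n-1)/(n-p-1) = 7/5.
(1 - R^2) * (n-1) = 0.6475 * 7 = 4.5325.
Divide by (n-p-1): 4.5325 / 5 = 0.9065.
Adj R^2 = 1 - 0.9065 = 0.0935.

0.0935


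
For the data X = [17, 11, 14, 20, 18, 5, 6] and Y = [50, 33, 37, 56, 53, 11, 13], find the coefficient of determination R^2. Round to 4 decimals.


Fit the OLS line: b0 = -4.4196, b1 = 3.1202.
SSres = 23.8523.
SStot = 2048.8571.
R^2 = 1 - 23.8523/2048.8571 = 0.9884.

0.9884


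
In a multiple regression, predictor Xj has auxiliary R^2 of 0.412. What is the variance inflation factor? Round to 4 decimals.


Using VIF = 1/(1 - R^2_j):
1 - 0.412 = 0.588.
VIF = 1.7007.

1.7007


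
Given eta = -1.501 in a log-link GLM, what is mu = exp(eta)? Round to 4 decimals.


mu = exp(eta) = exp(-1.501).
= 0.2229.

0.2229


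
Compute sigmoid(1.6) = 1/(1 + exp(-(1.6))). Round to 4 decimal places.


First, exp(-1.6000) = 0.2019.
Then sigma(z) = 1/(1 + 0.2019) = 0.8320.

0.8320


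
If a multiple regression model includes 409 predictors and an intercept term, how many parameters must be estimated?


Including the intercept, the model has 409 predictor coefficients + 1 intercept.
Total = 410.

410


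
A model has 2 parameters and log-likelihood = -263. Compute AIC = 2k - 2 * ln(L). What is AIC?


AIC = 2*2 - 2*(-263).
= 4 + 526 = 530.

530


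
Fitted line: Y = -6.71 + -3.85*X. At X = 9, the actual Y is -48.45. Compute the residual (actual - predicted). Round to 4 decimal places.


Fitted value at X = 9 is yhat = -6.71 + -3.85*9 = -41.3600.
Residual = -48.45 - -41.3600 = -7.0900.

-7.0900


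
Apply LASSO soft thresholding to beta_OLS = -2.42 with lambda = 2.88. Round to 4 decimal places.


Check: |-2.42| = 2.42 vs lambda = 2.88.
Since |beta| <= lambda, the coefficient is set to 0.
Soft-thresholded coefficient = 0.0000.

0.0000


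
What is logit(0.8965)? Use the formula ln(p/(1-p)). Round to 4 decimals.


The odds are p/(1-p) = 0.8965 / 0.1035 = 8.6618.
logit(p) = ln(8.6618) = 2.1589.

2.1589


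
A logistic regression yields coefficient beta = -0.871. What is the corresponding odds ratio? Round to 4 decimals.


exp(-0.871) = 0.4185.
So the odds ratio is 0.4185.

0.4185


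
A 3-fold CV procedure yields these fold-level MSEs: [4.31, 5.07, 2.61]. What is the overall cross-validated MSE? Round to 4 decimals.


Total MSE across folds = 11.9900.
CV-MSE = 11.9900/3 = 3.9967.

3.9967


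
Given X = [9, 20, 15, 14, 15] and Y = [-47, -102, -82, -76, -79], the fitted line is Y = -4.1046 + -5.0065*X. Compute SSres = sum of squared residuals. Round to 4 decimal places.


For each point, residual = actual - predicted.
Residuals: [2.1631, 2.2346, -2.7979, -1.8044, 0.2021].
Sum of squared residuals = 20.7974.

20.7974


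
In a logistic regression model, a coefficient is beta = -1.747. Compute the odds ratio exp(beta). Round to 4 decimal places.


exp(-1.747) = 0.1743.
So the odds ratio is 0.1743.

0.1743


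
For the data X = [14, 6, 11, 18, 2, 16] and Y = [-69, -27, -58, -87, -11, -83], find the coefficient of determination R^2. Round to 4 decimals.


After computing the OLS fit (b0=-0.1774, b1=-4.9841):
SSres = 37.9523, SStot = 4728.8333.
R^2 = 1 - 37.9523/4728.8333 = 0.9920.

0.9920


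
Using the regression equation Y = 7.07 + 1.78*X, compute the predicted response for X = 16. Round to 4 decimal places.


Predicted value:
Y = 7.07 + (1.78)(16) = 7.07 + 28.4800 = 35.5500.

35.5500


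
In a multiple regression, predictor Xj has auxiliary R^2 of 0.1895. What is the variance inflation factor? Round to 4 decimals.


Using VIF = 1/(1 - R^2_j):
1 - 0.1895 = 0.8105.
VIF = 1.2338.

1.2338


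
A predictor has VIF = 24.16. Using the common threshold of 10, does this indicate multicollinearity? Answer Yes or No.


The threshold is 10.
VIF = 24.16 is >= 10.
Multicollinearity indication: Yes.

Yes


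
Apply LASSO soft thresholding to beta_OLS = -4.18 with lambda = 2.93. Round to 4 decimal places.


|beta_OLS| = 4.18.
lambda = 2.93.
Since |beta| > lambda, coefficient = sign(beta)*(|beta| - lambda) = -1.2500.
Result = -1.2500.

-1.2500


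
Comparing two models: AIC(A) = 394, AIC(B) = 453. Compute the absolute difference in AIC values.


|AIC_A - AIC_B| = |394 - 453| = 59.
Model A is preferred (lower AIC).

59


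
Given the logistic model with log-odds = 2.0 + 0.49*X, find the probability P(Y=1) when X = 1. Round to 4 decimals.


Compute z = 2.0 + (0.49)(1) = 2.4900.
exp(-z) = 0.0829.
P = 1/(1 + 0.0829) = 0.9234.

0.9234


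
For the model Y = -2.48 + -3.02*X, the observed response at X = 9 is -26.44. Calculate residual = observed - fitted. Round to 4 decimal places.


Fitted value at X = 9 is yhat = -2.48 + -3.02*9 = -29.6600.
Residual = -26.44 - -29.6600 = 3.2200.

3.2200


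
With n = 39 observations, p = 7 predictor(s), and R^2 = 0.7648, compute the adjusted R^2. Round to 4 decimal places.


Adjusted R^2 = 1 - (1 - R^2) * (n-1)/(n-p-1).
(1 - R^2) = 0.2352.
(n-1)/(n-p-1) = 38/31.
(1 - R^2) * (n-1) = 0.2352 * 38 = 8.9376.
Divide by (n-p-1): 8.9376 / 31 = 0.2883.
Adj R^2 = 1 - 0.2883 = 0.7117.

0.7117


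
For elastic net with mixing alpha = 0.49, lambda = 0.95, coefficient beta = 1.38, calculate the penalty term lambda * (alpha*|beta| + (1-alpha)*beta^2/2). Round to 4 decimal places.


L1 component = 0.49 * |1.38| = 0.6762.
L2 component = 0.51 * 1.38^2 / 2 = 0.4856.
Penalty = 0.95 * (0.6762 + 0.4856) = 0.95 * 1.1618 = 1.1037.

1.1037


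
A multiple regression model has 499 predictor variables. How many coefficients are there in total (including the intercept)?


Total coefficients = number of predictors + 1 (for the intercept).
= 499 + 1 = 500.

500


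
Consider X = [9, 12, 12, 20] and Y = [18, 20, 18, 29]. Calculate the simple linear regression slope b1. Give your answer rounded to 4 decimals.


First compute the means: xbar = 13.2500, ybar = 21.2500.
Then S_xx = sum((xi - xbar)^2) = 66.7500.
S_xy = sum((xi - xbar)(yi - ybar)) = 71.7500.
b1 = S_xy / S_xx = 71.7500 / 66.7500 = 1.0749.

1.0749


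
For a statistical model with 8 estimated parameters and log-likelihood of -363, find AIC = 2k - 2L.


AIC = 2k - 2*loglik = 2(8) - 2(-363).
= 16 + 726 = 742.

742
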